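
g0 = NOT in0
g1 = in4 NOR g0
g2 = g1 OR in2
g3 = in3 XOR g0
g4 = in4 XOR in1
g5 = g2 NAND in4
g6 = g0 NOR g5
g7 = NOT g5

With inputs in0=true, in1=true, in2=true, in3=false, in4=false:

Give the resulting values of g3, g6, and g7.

g3 = false; g6 = false; g7 = false

g0 = NOT in0 = NOT true = false
g1 = in4 NOR g0 = false NOR false = true
g2 = g1 OR in2 = true OR true = true
g3 = in3 XOR g0 = false XOR false = false
g5 = g2 NAND in4 = true NAND false = true
g6 = g0 NOR g5 = false NOR true = false
g7 = NOT g5 = NOT true = false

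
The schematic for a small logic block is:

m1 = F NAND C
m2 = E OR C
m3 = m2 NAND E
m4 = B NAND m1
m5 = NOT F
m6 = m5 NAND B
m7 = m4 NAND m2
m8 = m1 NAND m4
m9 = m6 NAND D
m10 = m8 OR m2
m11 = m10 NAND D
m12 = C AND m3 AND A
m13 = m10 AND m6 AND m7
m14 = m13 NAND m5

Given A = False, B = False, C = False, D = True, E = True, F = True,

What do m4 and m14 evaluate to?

m1 = F NAND C = True NAND False = True
m2 = E OR C = True OR False = True
m4 = B NAND m1 = False NAND True = True
m5 = NOT F = NOT True = False
m6 = m5 NAND B = False NAND False = True
m7 = m4 NAND m2 = True NAND True = False
m8 = m1 NAND m4 = True NAND True = False
m10 = m8 OR m2 = False OR True = True
m13 = m10 AND m6 AND m7 = True AND True AND False = False
m14 = m13 NAND m5 = False NAND False = True

m4 = True, m14 = True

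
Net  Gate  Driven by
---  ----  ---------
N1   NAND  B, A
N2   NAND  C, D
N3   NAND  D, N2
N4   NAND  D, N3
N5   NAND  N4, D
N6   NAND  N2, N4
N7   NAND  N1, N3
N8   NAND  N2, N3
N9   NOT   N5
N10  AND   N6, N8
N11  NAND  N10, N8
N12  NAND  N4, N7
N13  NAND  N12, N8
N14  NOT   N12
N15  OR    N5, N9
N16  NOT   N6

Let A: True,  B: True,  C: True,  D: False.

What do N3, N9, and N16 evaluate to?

N3 = True  N9 = False  N16 = True

N2 = C NAND D = True NAND False = True
N3 = D NAND N2 = False NAND True = True
N4 = D NAND N3 = False NAND True = True
N5 = N4 NAND D = True NAND False = True
N6 = N2 NAND N4 = True NAND True = False
N9 = NOT N5 = NOT True = False
N16 = NOT N6 = NOT False = True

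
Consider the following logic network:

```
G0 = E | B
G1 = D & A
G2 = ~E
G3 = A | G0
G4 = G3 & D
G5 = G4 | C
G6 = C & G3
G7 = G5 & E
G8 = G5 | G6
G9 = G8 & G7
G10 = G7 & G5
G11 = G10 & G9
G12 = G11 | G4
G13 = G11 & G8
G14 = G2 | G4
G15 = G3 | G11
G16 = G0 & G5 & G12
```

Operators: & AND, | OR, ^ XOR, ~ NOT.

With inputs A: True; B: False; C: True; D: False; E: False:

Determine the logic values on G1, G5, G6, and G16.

G0 = E OR B = False OR False = False
G1 = D AND A = False AND True = False
G3 = A OR G0 = True OR False = True
G4 = G3 AND D = True AND False = False
G5 = G4 OR C = False OR True = True
G6 = C AND G3 = True AND True = True
G7 = G5 AND E = True AND False = False
G8 = G5 OR G6 = True OR True = True
G9 = G8 AND G7 = True AND False = False
G10 = G7 AND G5 = False AND True = False
G11 = G10 AND G9 = False AND False = False
G12 = G11 OR G4 = False OR False = False
G16 = G0 AND G5 AND G12 = False AND True AND False = False

G1 = False, G5 = True, G6 = True, G16 = False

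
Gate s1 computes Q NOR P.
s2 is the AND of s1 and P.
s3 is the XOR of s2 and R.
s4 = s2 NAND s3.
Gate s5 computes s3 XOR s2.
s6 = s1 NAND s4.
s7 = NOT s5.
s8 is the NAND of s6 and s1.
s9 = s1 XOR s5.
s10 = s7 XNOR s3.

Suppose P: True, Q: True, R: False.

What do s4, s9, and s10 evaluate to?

s1 = Q NOR P = True NOR True = False
s2 = s1 AND P = False AND True = False
s3 = s2 XOR R = False XOR False = False
s4 = s2 NAND s3 = False NAND False = True
s5 = s3 XOR s2 = False XOR False = False
s7 = NOT s5 = NOT False = True
s9 = s1 XOR s5 = False XOR False = False
s10 = s7 XNOR s3 = True XNOR False = False

s4 = True  s9 = False  s10 = False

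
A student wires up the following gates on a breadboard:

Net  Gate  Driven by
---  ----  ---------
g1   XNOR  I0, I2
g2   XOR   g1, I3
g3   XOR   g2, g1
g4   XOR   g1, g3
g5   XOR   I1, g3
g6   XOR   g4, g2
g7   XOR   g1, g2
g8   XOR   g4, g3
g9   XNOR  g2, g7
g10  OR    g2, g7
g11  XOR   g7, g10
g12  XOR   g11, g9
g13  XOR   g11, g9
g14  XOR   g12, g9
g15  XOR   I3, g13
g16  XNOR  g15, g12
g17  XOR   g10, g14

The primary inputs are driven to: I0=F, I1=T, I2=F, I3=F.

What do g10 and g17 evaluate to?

g10 = T; g17 = F

g1 = I0 XNOR I2 = F XNOR F = T
g2 = g1 XOR I3 = T XOR F = T
g7 = g1 XOR g2 = T XOR T = F
g9 = g2 XNOR g7 = T XNOR F = F
g10 = g2 OR g7 = T OR F = T
g11 = g7 XOR g10 = F XOR T = T
g12 = g11 XOR g9 = T XOR F = T
g14 = g12 XOR g9 = T XOR F = T
g17 = g10 XOR g14 = T XOR T = F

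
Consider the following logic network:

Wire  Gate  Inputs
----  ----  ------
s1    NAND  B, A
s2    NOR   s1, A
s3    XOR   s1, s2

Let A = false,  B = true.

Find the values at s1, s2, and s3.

s1 = true; s2 = false; s3 = true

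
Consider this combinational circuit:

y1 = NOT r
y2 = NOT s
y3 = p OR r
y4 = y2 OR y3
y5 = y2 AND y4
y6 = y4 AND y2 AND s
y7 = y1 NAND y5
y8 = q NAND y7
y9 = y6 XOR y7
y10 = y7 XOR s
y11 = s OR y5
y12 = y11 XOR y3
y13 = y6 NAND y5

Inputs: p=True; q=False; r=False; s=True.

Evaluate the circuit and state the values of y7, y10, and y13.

y7 = True, y10 = False, y13 = True

y1 = NOT r = NOT False = True
y2 = NOT s = NOT True = False
y3 = p OR r = True OR False = True
y4 = y2 OR y3 = False OR True = True
y5 = y2 AND y4 = False AND True = False
y6 = y4 AND y2 AND s = True AND False AND True = False
y7 = y1 NAND y5 = True NAND False = True
y10 = y7 XOR s = True XOR True = False
y13 = y6 NAND y5 = False NAND False = True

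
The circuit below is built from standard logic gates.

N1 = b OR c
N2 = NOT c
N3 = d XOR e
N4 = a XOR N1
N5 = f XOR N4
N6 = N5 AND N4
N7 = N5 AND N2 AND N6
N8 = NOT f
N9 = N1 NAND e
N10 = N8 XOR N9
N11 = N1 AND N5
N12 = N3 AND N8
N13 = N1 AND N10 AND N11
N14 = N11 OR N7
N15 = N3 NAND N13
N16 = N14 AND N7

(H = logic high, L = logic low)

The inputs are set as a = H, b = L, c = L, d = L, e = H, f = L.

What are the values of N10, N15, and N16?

N10 = L, N15 = H, N16 = H

N1 = b OR c = L OR L = L
N2 = NOT c = NOT L = H
N3 = d XOR e = L XOR H = H
N4 = a XOR N1 = H XOR L = H
N5 = f XOR N4 = L XOR H = H
N6 = N5 AND N4 = H AND H = H
N7 = N5 AND N2 AND N6 = H AND H AND H = H
N8 = NOT f = NOT L = H
N9 = N1 NAND e = L NAND H = H
N10 = N8 XOR N9 = H XOR H = L
N11 = N1 AND N5 = L AND H = L
N13 = N1 AND N10 AND N11 = L AND L AND L = L
N14 = N11 OR N7 = L OR H = H
N15 = N3 NAND N13 = H NAND L = H
N16 = N14 AND N7 = H AND H = H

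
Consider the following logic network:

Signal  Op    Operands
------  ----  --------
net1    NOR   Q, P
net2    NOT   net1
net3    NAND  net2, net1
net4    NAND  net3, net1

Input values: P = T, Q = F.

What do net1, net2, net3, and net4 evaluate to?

net1 = F  net2 = T  net3 = T  net4 = T

net1 = Q NOR P = F NOR T = F
net2 = NOT net1 = NOT F = T
net3 = net2 NAND net1 = T NAND F = T
net4 = net3 NAND net1 = T NAND F = T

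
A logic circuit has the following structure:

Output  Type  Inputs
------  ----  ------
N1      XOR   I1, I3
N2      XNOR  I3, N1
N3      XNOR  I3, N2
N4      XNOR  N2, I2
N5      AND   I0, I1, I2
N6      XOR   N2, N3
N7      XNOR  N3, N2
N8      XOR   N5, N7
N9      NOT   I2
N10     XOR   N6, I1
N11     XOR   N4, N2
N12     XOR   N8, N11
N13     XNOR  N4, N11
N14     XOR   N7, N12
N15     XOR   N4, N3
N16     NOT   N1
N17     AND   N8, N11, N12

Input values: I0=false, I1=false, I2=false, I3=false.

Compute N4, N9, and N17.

N4 = false, N9 = true, N17 = false

N1 = I1 XOR I3 = false XOR false = false
N2 = I3 XNOR N1 = false XNOR false = true
N3 = I3 XNOR N2 = false XNOR true = false
N4 = N2 XNOR I2 = true XNOR false = false
N5 = I0 AND I1 AND I2 = false AND false AND false = false
N7 = N3 XNOR N2 = false XNOR true = false
N8 = N5 XOR N7 = false XOR false = false
N9 = NOT I2 = NOT false = true
N11 = N4 XOR N2 = false XOR true = true
N12 = N8 XOR N11 = false XOR true = true
N17 = N8 AND N11 AND N12 = false AND true AND true = false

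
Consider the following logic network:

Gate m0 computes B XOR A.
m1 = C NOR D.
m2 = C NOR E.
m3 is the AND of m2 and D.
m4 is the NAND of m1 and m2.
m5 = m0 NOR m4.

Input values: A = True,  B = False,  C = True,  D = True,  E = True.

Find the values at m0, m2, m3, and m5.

m0 = True, m2 = False, m3 = False, m5 = False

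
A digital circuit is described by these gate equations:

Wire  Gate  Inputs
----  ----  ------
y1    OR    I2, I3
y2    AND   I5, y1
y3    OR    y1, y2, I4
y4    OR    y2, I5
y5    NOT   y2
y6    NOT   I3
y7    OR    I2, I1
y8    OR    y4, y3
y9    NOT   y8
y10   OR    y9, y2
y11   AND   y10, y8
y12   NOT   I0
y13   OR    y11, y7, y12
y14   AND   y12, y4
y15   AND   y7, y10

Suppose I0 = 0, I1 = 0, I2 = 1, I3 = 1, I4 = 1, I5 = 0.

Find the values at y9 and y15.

y9 = 0  y15 = 0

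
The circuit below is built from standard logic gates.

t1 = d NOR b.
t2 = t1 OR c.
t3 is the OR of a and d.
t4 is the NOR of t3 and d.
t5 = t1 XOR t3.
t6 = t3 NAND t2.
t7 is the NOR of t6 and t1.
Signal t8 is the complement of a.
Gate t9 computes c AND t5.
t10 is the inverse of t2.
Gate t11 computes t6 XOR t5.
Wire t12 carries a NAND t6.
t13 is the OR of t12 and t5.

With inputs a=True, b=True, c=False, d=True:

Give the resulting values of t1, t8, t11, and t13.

t1 = d NOR b = True NOR True = False
t2 = t1 OR c = False OR False = False
t3 = a OR d = True OR True = True
t5 = t1 XOR t3 = False XOR True = True
t6 = t3 NAND t2 = True NAND False = True
t8 = NOT a = NOT True = False
t11 = t6 XOR t5 = True XOR True = False
t12 = a NAND t6 = True NAND True = False
t13 = t12 OR t5 = False OR True = True

t1 = False  t8 = False  t11 = False  t13 = True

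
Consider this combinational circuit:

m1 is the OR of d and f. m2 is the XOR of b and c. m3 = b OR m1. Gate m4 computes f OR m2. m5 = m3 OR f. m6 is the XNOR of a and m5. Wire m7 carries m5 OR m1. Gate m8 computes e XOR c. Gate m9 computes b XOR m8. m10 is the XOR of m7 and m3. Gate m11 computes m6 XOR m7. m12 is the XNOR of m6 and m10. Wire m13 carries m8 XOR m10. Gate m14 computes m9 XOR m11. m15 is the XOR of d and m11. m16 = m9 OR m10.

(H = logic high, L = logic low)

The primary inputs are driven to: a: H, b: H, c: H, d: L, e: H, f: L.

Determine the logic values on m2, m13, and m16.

m2 = L, m13 = L, m16 = H

m1 = d OR f = L OR L = L
m2 = b XOR c = H XOR H = L
m3 = b OR m1 = H OR L = H
m5 = m3 OR f = H OR L = H
m7 = m5 OR m1 = H OR L = H
m8 = e XOR c = H XOR H = L
m9 = b XOR m8 = H XOR L = H
m10 = m7 XOR m3 = H XOR H = L
m13 = m8 XOR m10 = L XOR L = L
m16 = m9 OR m10 = H OR L = H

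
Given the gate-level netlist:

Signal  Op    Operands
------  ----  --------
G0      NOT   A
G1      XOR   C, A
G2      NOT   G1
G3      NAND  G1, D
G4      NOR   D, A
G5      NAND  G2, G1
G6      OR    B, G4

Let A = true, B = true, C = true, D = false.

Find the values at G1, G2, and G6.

G1 = C XOR A = true XOR true = false
G2 = NOT G1 = NOT false = true
G4 = D NOR A = false NOR true = false
G6 = B OR G4 = true OR false = true

G1 = false  G2 = true  G6 = true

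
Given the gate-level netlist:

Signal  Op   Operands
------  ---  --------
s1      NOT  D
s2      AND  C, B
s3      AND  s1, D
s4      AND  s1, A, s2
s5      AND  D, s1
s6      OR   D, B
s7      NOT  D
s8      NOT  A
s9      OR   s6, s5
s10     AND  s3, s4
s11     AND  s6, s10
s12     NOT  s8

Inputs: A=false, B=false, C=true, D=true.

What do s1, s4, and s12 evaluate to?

s1 = NOT D = NOT true = false
s2 = C AND B = true AND false = false
s4 = s1 AND A AND s2 = false AND false AND false = false
s8 = NOT A = NOT false = true
s12 = NOT s8 = NOT true = false

s1 = false  s4 = false  s12 = false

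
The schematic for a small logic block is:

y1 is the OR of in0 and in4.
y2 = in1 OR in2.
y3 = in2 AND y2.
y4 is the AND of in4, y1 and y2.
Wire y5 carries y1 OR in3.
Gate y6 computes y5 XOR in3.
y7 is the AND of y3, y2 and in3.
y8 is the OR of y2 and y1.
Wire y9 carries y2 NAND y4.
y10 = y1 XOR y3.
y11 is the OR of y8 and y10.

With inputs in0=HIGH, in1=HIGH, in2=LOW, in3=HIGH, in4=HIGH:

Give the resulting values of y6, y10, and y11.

y1 = in0 OR in4 = HIGH OR HIGH = HIGH
y2 = in1 OR in2 = HIGH OR LOW = HIGH
y3 = in2 AND y2 = LOW AND HIGH = LOW
y5 = y1 OR in3 = HIGH OR HIGH = HIGH
y6 = y5 XOR in3 = HIGH XOR HIGH = LOW
y8 = y2 OR y1 = HIGH OR HIGH = HIGH
y10 = y1 XOR y3 = HIGH XOR LOW = HIGH
y11 = y8 OR y10 = HIGH OR HIGH = HIGH

y6 = LOW, y10 = HIGH, y11 = HIGH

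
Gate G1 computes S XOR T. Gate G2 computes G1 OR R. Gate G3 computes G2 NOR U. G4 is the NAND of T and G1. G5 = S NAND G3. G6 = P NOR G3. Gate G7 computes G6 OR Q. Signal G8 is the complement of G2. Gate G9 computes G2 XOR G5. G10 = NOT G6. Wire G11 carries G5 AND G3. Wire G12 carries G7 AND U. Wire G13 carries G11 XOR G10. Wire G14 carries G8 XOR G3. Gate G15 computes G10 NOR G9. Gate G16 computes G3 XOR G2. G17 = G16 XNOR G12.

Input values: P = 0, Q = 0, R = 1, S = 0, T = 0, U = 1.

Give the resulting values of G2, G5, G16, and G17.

G1 = S XOR T = 0 XOR 0 = 0
G2 = G1 OR R = 0 OR 1 = 1
G3 = G2 NOR U = 1 NOR 1 = 0
G5 = S NAND G3 = 0 NAND 0 = 1
G6 = P NOR G3 = 0 NOR 0 = 1
G7 = G6 OR Q = 1 OR 0 = 1
G12 = G7 AND U = 1 AND 1 = 1
G16 = G3 XOR G2 = 0 XOR 1 = 1
G17 = G16 XNOR G12 = 1 XNOR 1 = 1

G2 = 1  G5 = 1  G16 = 1  G17 = 1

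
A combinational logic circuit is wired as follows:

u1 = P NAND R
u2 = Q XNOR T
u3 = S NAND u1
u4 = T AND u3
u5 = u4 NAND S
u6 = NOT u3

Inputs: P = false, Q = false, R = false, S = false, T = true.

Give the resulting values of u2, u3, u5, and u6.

u2 = false; u3 = true; u5 = true; u6 = false

u1 = P NAND R = false NAND false = true
u2 = Q XNOR T = false XNOR true = false
u3 = S NAND u1 = false NAND true = true
u4 = T AND u3 = true AND true = true
u5 = u4 NAND S = true NAND false = true
u6 = NOT u3 = NOT true = false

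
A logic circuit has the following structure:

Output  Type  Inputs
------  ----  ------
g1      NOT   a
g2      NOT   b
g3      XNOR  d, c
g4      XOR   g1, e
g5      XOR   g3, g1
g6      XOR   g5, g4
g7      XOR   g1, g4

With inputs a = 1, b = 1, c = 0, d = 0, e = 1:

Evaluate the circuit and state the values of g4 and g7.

g4 = 1, g7 = 1

g1 = NOT a = NOT 1 = 0
g4 = g1 XOR e = 0 XOR 1 = 1
g7 = g1 XOR g4 = 0 XOR 1 = 1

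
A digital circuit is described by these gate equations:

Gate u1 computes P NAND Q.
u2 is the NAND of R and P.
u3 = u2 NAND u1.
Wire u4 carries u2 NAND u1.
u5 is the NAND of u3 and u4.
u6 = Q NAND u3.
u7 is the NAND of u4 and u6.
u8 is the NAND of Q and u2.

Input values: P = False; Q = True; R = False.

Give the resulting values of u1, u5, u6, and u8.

u1 = P NAND Q = False NAND True = True
u2 = R NAND P = False NAND False = True
u3 = u2 NAND u1 = True NAND True = False
u4 = u2 NAND u1 = True NAND True = False
u5 = u3 NAND u4 = False NAND False = True
u6 = Q NAND u3 = True NAND False = True
u8 = Q NAND u2 = True NAND True = False

u1 = True; u5 = True; u6 = True; u8 = False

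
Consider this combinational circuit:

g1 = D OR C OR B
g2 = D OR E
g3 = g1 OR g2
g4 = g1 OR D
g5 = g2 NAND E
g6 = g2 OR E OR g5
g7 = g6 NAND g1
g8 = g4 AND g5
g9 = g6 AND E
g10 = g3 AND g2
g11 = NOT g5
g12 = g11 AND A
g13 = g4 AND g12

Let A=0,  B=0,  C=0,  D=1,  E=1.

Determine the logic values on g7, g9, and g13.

g1 = D OR C OR B = 1 OR 0 OR 0 = 1
g2 = D OR E = 1 OR 1 = 1
g4 = g1 OR D = 1 OR 1 = 1
g5 = g2 NAND E = 1 NAND 1 = 0
g6 = g2 OR E OR g5 = 1 OR 1 OR 0 = 1
g7 = g6 NAND g1 = 1 NAND 1 = 0
g9 = g6 AND E = 1 AND 1 = 1
g11 = NOT g5 = NOT 0 = 1
g12 = g11 AND A = 1 AND 0 = 0
g13 = g4 AND g12 = 1 AND 0 = 0

g7 = 0  g9 = 1  g13 = 0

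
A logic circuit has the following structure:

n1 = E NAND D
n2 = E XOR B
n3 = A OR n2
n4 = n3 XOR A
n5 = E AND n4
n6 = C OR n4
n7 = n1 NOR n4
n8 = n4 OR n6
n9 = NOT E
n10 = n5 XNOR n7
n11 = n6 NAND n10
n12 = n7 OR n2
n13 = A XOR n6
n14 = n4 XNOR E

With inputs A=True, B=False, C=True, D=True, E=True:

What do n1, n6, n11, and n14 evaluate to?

n1 = False; n6 = True; n11 = True; n14 = False

n1 = E NAND D = True NAND True = False
n2 = E XOR B = True XOR False = True
n3 = A OR n2 = True OR True = True
n4 = n3 XOR A = True XOR True = False
n5 = E AND n4 = True AND False = False
n6 = C OR n4 = True OR False = True
n7 = n1 NOR n4 = False NOR False = True
n10 = n5 XNOR n7 = False XNOR True = False
n11 = n6 NAND n10 = True NAND False = True
n14 = n4 XNOR E = False XNOR True = False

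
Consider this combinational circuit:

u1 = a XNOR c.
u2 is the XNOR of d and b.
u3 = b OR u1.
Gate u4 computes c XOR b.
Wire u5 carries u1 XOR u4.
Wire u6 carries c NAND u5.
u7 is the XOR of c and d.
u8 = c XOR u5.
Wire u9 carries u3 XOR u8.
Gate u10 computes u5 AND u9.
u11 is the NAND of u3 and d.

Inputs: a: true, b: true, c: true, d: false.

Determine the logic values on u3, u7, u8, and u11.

u1 = a XNOR c = true XNOR true = true
u3 = b OR u1 = true OR true = true
u4 = c XOR b = true XOR true = false
u5 = u1 XOR u4 = true XOR false = true
u7 = c XOR d = true XOR false = true
u8 = c XOR u5 = true XOR true = false
u11 = u3 NAND d = true NAND false = true

u3 = true, u7 = true, u8 = false, u11 = true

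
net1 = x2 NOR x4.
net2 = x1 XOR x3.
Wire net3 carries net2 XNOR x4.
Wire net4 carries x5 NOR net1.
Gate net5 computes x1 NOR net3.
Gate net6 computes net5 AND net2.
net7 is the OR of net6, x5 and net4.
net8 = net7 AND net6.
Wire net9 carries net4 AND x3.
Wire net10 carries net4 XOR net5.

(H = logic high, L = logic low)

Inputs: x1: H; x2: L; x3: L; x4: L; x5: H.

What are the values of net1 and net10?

net1 = x2 NOR x4 = L NOR L = H
net2 = x1 XOR x3 = H XOR L = H
net3 = net2 XNOR x4 = H XNOR L = L
net4 = x5 NOR net1 = H NOR H = L
net5 = x1 NOR net3 = H NOR L = L
net10 = net4 XOR net5 = L XOR L = L

net1 = H, net10 = L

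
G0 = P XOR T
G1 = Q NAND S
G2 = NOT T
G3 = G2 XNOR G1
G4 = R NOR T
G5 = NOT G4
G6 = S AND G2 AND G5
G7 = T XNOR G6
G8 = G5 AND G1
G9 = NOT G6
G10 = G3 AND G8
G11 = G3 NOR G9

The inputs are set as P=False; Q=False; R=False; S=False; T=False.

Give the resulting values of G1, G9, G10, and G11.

G1 = Q NAND S = False NAND False = True
G2 = NOT T = NOT False = True
G3 = G2 XNOR G1 = True XNOR True = True
G4 = R NOR T = False NOR False = True
G5 = NOT G4 = NOT True = False
G6 = S AND G2 AND G5 = False AND True AND False = False
G8 = G5 AND G1 = False AND True = False
G9 = NOT G6 = NOT False = True
G10 = G3 AND G8 = True AND False = False
G11 = G3 NOR G9 = True NOR True = False

G1 = True, G9 = True, G10 = False, G11 = False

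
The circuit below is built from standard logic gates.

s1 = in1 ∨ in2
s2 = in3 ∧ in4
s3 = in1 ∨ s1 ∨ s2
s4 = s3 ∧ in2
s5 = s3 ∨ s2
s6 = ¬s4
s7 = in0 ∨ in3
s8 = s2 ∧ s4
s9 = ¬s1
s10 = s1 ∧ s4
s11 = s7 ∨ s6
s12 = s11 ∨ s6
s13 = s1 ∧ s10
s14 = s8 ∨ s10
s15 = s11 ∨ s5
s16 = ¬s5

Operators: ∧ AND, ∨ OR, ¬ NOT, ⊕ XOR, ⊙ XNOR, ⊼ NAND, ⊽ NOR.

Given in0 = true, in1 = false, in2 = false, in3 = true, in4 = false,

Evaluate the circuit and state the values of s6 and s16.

s1 = in1 OR in2 = false OR false = false
s2 = in3 AND in4 = true AND false = false
s3 = in1 OR s1 OR s2 = false OR false OR false = false
s4 = s3 AND in2 = false AND false = false
s5 = s3 OR s2 = false OR false = false
s6 = NOT s4 = NOT false = true
s16 = NOT s5 = NOT false = true

s6 = true, s16 = true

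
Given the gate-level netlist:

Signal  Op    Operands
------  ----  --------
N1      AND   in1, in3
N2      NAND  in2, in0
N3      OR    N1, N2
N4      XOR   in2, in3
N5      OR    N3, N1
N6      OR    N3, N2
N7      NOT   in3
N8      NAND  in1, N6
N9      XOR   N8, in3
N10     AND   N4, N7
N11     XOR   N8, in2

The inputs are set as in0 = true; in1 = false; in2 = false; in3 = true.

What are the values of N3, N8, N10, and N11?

N1 = in1 AND in3 = false AND true = false
N2 = in2 NAND in0 = false NAND true = true
N3 = N1 OR N2 = false OR true = true
N4 = in2 XOR in3 = false XOR true = true
N6 = N3 OR N2 = true OR true = true
N7 = NOT in3 = NOT true = false
N8 = in1 NAND N6 = false NAND true = true
N10 = N4 AND N7 = true AND false = false
N11 = N8 XOR in2 = true XOR false = true

N3 = true, N8 = true, N10 = false, N11 = true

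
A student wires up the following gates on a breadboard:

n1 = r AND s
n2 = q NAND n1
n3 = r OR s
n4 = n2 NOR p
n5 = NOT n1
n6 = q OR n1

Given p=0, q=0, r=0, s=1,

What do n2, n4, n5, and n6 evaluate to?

n2 = 1  n4 = 0  n5 = 1  n6 = 0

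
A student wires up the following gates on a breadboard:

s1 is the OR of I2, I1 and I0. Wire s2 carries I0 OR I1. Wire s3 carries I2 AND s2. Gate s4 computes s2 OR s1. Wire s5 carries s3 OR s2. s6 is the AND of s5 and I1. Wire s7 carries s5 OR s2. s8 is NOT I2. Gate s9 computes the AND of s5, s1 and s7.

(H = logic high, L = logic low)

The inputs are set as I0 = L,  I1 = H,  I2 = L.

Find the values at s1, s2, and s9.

s1 = H, s2 = H, s9 = H

s1 = I2 OR I1 OR I0 = L OR H OR L = H
s2 = I0 OR I1 = L OR H = H
s3 = I2 AND s2 = L AND H = L
s5 = s3 OR s2 = L OR H = H
s7 = s5 OR s2 = H OR H = H
s9 = s5 AND s1 AND s7 = H AND H AND H = H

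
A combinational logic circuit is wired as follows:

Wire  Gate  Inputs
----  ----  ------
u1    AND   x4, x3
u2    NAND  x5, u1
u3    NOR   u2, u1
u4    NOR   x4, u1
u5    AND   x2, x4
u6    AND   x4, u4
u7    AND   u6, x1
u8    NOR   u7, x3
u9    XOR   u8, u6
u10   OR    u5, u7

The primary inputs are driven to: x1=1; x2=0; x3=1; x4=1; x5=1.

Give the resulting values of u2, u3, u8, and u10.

u2 = 0  u3 = 0  u8 = 0  u10 = 0

u1 = x4 AND x3 = 1 AND 1 = 1
u2 = x5 NAND u1 = 1 NAND 1 = 0
u3 = u2 NOR u1 = 0 NOR 1 = 0
u4 = x4 NOR u1 = 1 NOR 1 = 0
u5 = x2 AND x4 = 0 AND 1 = 0
u6 = x4 AND u4 = 1 AND 0 = 0
u7 = u6 AND x1 = 0 AND 1 = 0
u8 = u7 NOR x3 = 0 NOR 1 = 0
u10 = u5 OR u7 = 0 OR 0 = 0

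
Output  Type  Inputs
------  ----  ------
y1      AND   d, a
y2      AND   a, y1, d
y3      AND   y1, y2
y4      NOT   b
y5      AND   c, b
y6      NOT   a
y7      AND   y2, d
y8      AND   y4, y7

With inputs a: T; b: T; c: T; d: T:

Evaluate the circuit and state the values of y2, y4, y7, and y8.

y1 = d AND a = T AND T = T
y2 = a AND y1 AND d = T AND T AND T = T
y4 = NOT b = NOT T = F
y7 = y2 AND d = T AND T = T
y8 = y4 AND y7 = F AND T = F

y2 = T, y4 = F, y7 = T, y8 = F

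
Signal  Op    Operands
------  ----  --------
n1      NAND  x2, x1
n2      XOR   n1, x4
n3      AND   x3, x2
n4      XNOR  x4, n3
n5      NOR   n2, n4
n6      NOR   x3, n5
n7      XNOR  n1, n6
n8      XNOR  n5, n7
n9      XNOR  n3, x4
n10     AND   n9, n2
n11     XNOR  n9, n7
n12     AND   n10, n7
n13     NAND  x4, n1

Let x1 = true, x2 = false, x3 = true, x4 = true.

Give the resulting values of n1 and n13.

n1 = true, n13 = false

n1 = x2 NAND x1 = false NAND true = true
n13 = x4 NAND n1 = true NAND true = false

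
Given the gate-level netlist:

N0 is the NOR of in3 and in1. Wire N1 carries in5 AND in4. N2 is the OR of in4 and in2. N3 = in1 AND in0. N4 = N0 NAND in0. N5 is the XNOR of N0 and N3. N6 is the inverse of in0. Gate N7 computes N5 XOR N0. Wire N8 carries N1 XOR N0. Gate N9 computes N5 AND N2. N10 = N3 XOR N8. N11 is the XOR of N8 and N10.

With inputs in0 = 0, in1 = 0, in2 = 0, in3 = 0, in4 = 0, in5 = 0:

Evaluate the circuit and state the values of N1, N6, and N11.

N0 = in3 NOR in1 = 0 NOR 0 = 1
N1 = in5 AND in4 = 0 AND 0 = 0
N3 = in1 AND in0 = 0 AND 0 = 0
N6 = NOT in0 = NOT 0 = 1
N8 = N1 XOR N0 = 0 XOR 1 = 1
N10 = N3 XOR N8 = 0 XOR 1 = 1
N11 = N8 XOR N10 = 1 XOR 1 = 0

N1 = 0, N6 = 1, N11 = 0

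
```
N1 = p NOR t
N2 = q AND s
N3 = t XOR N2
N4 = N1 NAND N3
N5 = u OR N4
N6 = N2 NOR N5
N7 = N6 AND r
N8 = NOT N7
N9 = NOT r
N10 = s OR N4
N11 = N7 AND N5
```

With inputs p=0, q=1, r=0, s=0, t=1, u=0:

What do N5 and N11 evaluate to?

N5 = 1  N11 = 0

N1 = p NOR t = 0 NOR 1 = 0
N2 = q AND s = 1 AND 0 = 0
N3 = t XOR N2 = 1 XOR 0 = 1
N4 = N1 NAND N3 = 0 NAND 1 = 1
N5 = u OR N4 = 0 OR 1 = 1
N6 = N2 NOR N5 = 0 NOR 1 = 0
N7 = N6 AND r = 0 AND 0 = 0
N11 = N7 AND N5 = 0 AND 1 = 0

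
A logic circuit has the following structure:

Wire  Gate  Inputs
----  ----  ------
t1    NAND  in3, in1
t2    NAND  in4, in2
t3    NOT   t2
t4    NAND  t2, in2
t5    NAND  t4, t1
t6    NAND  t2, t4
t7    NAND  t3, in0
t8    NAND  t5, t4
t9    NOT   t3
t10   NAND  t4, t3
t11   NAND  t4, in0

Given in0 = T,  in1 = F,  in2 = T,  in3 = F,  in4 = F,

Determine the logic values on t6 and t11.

t6 = T  t11 = T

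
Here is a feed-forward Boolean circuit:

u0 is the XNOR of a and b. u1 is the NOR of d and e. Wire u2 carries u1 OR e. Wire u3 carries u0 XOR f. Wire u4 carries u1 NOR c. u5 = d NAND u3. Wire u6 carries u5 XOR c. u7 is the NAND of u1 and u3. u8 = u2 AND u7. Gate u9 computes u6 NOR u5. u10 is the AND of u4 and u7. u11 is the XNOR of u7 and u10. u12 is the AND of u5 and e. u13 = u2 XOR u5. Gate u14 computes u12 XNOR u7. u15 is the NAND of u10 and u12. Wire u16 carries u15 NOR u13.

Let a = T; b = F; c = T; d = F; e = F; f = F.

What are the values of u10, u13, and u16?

u10 = F, u13 = F, u16 = F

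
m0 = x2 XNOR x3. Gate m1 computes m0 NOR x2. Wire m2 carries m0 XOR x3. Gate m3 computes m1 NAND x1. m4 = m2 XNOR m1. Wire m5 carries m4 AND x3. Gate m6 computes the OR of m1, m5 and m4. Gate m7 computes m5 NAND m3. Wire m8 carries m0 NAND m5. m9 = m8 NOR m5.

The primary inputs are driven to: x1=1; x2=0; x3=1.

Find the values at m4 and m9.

m4 = 1; m9 = 0

m0 = x2 XNOR x3 = 0 XNOR 1 = 0
m1 = m0 NOR x2 = 0 NOR 0 = 1
m2 = m0 XOR x3 = 0 XOR 1 = 1
m4 = m2 XNOR m1 = 1 XNOR 1 = 1
m5 = m4 AND x3 = 1 AND 1 = 1
m8 = m0 NAND m5 = 0 NAND 1 = 1
m9 = m8 NOR m5 = 1 NOR 1 = 0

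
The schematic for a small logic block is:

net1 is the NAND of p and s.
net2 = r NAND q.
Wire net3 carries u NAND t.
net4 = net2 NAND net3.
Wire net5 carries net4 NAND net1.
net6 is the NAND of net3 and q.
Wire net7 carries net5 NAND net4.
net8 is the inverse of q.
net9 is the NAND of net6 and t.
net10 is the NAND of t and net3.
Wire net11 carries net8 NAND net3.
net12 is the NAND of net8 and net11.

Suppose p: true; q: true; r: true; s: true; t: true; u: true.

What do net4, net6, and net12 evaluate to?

net4 = true; net6 = true; net12 = true

net2 = r NAND q = true NAND true = false
net3 = u NAND t = true NAND true = false
net4 = net2 NAND net3 = false NAND false = true
net6 = net3 NAND q = false NAND true = true
net8 = NOT q = NOT true = false
net11 = net8 NAND net3 = false NAND false = true
net12 = net8 NAND net11 = false NAND true = true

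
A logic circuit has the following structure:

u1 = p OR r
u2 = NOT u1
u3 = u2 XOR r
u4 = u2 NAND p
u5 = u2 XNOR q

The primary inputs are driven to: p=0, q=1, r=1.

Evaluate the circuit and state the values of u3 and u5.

u3 = 1, u5 = 0

u1 = p OR r = 0 OR 1 = 1
u2 = NOT u1 = NOT 1 = 0
u3 = u2 XOR r = 0 XOR 1 = 1
u5 = u2 XNOR q = 0 XNOR 1 = 0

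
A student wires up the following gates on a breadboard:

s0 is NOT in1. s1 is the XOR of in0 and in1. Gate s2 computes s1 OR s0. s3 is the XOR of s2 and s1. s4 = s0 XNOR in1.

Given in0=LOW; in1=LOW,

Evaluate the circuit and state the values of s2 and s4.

s2 = HIGH  s4 = LOW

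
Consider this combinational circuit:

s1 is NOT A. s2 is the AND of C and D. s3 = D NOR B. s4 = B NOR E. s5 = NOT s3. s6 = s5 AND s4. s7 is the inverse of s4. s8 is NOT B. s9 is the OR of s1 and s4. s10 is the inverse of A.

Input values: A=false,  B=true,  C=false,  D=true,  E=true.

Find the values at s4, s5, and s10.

s3 = D NOR B = true NOR true = false
s4 = B NOR E = true NOR true = false
s5 = NOT s3 = NOT false = true
s10 = NOT A = NOT false = true

s4 = false, s5 = true, s10 = true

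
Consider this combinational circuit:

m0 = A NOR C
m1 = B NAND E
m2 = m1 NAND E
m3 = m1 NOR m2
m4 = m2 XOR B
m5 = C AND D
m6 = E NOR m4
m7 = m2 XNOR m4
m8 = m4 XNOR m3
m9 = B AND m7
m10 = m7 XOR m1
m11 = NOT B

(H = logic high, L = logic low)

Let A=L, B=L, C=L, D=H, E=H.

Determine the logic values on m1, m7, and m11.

m1 = H, m7 = H, m11 = H

m1 = B NAND E = L NAND H = H
m2 = m1 NAND E = H NAND H = L
m4 = m2 XOR B = L XOR L = L
m7 = m2 XNOR m4 = L XNOR L = H
m11 = NOT B = NOT L = H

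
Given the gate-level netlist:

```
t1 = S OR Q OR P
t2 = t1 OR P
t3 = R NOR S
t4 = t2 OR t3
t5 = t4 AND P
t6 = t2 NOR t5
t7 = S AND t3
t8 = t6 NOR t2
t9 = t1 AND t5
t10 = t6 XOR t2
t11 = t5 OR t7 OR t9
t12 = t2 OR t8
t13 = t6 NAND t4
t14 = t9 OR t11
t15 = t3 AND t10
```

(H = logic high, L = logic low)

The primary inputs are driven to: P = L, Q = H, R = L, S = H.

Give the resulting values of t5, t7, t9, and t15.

t5 = L, t7 = L, t9 = L, t15 = L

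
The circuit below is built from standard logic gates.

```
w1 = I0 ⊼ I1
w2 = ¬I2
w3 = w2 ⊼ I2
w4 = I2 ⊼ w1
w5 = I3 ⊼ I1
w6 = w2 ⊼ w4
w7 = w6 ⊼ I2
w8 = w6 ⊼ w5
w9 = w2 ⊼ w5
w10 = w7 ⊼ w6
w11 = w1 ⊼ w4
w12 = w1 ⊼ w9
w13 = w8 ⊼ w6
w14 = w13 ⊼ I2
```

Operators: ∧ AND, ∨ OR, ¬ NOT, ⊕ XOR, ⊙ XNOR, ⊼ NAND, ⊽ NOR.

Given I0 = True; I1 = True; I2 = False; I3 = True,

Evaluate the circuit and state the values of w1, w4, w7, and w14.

w1 = I0 NAND I1 = True NAND True = False
w2 = NOT I2 = NOT False = True
w4 = I2 NAND w1 = False NAND False = True
w5 = I3 NAND I1 = True NAND True = False
w6 = w2 NAND w4 = True NAND True = False
w7 = w6 NAND I2 = False NAND False = True
w8 = w6 NAND w5 = False NAND False = True
w13 = w8 NAND w6 = True NAND False = True
w14 = w13 NAND I2 = True NAND False = True

w1 = False, w4 = True, w7 = True, w14 = True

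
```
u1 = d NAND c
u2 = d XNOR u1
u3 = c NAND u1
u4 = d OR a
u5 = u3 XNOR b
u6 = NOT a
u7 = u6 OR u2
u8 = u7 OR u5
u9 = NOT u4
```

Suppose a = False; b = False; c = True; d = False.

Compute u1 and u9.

u1 = True; u9 = True

u1 = d NAND c = False NAND True = True
u4 = d OR a = False OR False = False
u9 = NOT u4 = NOT False = True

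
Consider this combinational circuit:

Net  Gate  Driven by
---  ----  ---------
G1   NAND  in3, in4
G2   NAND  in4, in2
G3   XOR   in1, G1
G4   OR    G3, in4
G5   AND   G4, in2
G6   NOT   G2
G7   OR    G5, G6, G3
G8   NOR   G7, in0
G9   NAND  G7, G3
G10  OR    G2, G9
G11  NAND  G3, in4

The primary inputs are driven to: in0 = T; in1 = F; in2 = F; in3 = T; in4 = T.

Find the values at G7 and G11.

G7 = F, G11 = T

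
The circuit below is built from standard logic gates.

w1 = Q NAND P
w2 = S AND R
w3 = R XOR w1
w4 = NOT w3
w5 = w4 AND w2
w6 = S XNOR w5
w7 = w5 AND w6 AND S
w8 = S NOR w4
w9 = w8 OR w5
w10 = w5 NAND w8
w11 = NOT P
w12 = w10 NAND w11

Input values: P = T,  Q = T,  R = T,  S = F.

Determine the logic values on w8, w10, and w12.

w1 = Q NAND P = T NAND T = F
w2 = S AND R = F AND T = F
w3 = R XOR w1 = T XOR F = T
w4 = NOT w3 = NOT T = F
w5 = w4 AND w2 = F AND F = F
w8 = S NOR w4 = F NOR F = T
w10 = w5 NAND w8 = F NAND T = T
w11 = NOT P = NOT T = F
w12 = w10 NAND w11 = T NAND F = T

w8 = T  w10 = T  w12 = T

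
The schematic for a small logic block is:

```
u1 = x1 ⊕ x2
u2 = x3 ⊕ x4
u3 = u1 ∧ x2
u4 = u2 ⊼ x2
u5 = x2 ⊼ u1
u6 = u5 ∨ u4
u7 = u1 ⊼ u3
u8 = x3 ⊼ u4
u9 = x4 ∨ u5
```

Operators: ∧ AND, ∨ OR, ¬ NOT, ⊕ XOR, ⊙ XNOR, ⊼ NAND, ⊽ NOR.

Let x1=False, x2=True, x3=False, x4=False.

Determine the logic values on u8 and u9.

u1 = x1 XOR x2 = False XOR True = True
u2 = x3 XOR x4 = False XOR False = False
u4 = u2 NAND x2 = False NAND True = True
u5 = x2 NAND u1 = True NAND True = False
u8 = x3 NAND u4 = False NAND True = True
u9 = x4 OR u5 = False OR False = False

u8 = True; u9 = False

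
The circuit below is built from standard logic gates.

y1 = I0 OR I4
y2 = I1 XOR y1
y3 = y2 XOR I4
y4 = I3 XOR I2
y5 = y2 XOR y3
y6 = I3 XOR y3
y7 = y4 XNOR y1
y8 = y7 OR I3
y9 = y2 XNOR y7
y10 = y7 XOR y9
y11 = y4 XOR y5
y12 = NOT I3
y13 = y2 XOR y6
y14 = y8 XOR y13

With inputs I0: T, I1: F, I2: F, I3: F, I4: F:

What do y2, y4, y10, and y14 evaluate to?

y1 = I0 OR I4 = T OR F = T
y2 = I1 XOR y1 = F XOR T = T
y3 = y2 XOR I4 = T XOR F = T
y4 = I3 XOR I2 = F XOR F = F
y6 = I3 XOR y3 = F XOR T = T
y7 = y4 XNOR y1 = F XNOR T = F
y8 = y7 OR I3 = F OR F = F
y9 = y2 XNOR y7 = T XNOR F = F
y10 = y7 XOR y9 = F XOR F = F
y13 = y2 XOR y6 = T XOR T = F
y14 = y8 XOR y13 = F XOR F = F

y2 = T, y4 = F, y10 = F, y14 = F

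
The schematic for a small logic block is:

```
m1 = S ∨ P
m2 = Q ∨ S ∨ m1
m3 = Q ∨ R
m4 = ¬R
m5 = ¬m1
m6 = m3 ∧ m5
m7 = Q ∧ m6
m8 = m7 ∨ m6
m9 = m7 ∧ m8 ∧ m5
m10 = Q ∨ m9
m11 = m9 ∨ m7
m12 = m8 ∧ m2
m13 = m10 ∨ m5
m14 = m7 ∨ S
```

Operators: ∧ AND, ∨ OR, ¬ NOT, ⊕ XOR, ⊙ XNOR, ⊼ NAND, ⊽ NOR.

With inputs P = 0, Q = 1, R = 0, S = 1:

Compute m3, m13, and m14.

m3 = 1; m13 = 1; m14 = 1

m1 = S OR P = 1 OR 0 = 1
m3 = Q OR R = 1 OR 0 = 1
m5 = NOT m1 = NOT 1 = 0
m6 = m3 AND m5 = 1 AND 0 = 0
m7 = Q AND m6 = 1 AND 0 = 0
m8 = m7 OR m6 = 0 OR 0 = 0
m9 = m7 AND m8 AND m5 = 0 AND 0 AND 0 = 0
m10 = Q OR m9 = 1 OR 0 = 1
m13 = m10 OR m5 = 1 OR 0 = 1
m14 = m7 OR S = 0 OR 1 = 1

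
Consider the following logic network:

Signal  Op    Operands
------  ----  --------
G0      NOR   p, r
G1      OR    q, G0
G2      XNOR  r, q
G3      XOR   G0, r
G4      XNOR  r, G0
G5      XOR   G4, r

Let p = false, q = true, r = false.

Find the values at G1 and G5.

G0 = p NOR r = false NOR false = true
G1 = q OR G0 = true OR true = true
G4 = r XNOR G0 = false XNOR true = false
G5 = G4 XOR r = false XOR false = false

G1 = true, G5 = false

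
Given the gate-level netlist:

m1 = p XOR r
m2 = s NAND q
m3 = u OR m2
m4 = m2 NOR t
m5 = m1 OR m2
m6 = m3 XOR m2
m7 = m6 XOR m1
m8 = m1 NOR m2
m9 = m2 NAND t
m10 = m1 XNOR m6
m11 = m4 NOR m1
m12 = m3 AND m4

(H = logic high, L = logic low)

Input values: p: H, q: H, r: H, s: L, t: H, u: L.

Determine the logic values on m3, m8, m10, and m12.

m3 = H, m8 = L, m10 = H, m12 = L

m1 = p XOR r = H XOR H = L
m2 = s NAND q = L NAND H = H
m3 = u OR m2 = L OR H = H
m4 = m2 NOR t = H NOR H = L
m6 = m3 XOR m2 = H XOR H = L
m8 = m1 NOR m2 = L NOR H = L
m10 = m1 XNOR m6 = L XNOR L = H
m12 = m3 AND m4 = H AND L = L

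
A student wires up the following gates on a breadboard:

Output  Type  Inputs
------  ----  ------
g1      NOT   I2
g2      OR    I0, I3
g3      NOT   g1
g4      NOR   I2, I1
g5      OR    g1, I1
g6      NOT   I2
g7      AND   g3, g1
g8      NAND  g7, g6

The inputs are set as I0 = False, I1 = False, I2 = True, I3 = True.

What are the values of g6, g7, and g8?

g1 = NOT I2 = NOT True = False
g3 = NOT g1 = NOT False = True
g6 = NOT I2 = NOT True = False
g7 = g3 AND g1 = True AND False = False
g8 = g7 NAND g6 = False NAND False = True

g6 = False, g7 = False, g8 = True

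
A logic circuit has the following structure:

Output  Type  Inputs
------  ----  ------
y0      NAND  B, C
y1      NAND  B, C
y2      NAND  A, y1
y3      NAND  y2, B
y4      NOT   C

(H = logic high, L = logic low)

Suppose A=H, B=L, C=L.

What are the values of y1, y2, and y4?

y1 = H  y2 = L  y4 = H

y1 = B NAND C = L NAND L = H
y2 = A NAND y1 = H NAND H = L
y4 = NOT C = NOT L = H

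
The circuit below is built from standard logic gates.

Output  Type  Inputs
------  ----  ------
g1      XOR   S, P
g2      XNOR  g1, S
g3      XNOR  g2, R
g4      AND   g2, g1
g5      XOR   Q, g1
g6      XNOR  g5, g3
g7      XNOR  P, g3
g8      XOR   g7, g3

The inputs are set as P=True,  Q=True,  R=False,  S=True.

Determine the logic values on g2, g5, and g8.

g2 = False; g5 = True; g8 = False

g1 = S XOR P = True XOR True = False
g2 = g1 XNOR S = False XNOR True = False
g3 = g2 XNOR R = False XNOR False = True
g5 = Q XOR g1 = True XOR False = True
g7 = P XNOR g3 = True XNOR True = True
g8 = g7 XOR g3 = True XOR True = False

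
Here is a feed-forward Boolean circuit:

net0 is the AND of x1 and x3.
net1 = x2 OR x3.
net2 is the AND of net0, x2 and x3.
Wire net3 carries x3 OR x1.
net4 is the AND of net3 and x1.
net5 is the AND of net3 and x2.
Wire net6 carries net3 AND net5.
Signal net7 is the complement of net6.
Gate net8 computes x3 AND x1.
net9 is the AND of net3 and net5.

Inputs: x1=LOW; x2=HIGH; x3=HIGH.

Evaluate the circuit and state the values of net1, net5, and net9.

net1 = x2 OR x3 = HIGH OR HIGH = HIGH
net3 = x3 OR x1 = HIGH OR LOW = HIGH
net5 = net3 AND x2 = HIGH AND HIGH = HIGH
net9 = net3 AND net5 = HIGH AND HIGH = HIGH

net1 = HIGH; net5 = HIGH; net9 = HIGH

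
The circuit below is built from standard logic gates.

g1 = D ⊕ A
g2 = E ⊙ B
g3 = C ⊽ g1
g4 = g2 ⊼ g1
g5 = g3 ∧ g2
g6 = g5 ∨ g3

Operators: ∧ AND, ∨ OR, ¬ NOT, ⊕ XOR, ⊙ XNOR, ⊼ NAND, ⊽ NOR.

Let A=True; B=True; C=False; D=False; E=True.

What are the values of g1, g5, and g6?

g1 = D XOR A = False XOR True = True
g2 = E XNOR B = True XNOR True = True
g3 = C NOR g1 = False NOR True = False
g5 = g3 AND g2 = False AND True = False
g6 = g5 OR g3 = False OR False = False

g1 = True, g5 = False, g6 = False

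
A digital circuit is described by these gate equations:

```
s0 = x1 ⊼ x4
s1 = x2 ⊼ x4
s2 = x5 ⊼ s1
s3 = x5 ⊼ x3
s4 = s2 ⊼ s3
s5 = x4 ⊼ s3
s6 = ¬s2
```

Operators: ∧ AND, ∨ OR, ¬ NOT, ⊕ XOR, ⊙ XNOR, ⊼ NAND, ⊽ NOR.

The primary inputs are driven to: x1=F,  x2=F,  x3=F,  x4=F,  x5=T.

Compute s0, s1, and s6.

s0 = T, s1 = T, s6 = T

s0 = x1 NAND x4 = F NAND F = T
s1 = x2 NAND x4 = F NAND F = T
s2 = x5 NAND s1 = T NAND T = F
s6 = NOT s2 = NOT F = T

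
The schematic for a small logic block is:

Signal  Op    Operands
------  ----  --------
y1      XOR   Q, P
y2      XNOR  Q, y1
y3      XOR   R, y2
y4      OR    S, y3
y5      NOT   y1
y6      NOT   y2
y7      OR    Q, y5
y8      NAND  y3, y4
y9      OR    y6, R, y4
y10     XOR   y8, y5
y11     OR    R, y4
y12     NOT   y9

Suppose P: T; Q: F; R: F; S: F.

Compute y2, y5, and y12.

y2 = F, y5 = F, y12 = F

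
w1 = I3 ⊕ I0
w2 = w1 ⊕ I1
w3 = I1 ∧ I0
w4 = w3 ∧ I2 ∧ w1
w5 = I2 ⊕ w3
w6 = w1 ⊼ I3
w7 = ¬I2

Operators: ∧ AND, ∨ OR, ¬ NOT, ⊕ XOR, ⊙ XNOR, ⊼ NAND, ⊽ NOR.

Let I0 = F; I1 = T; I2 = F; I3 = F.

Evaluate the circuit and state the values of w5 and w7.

w3 = I1 AND I0 = T AND F = F
w5 = I2 XOR w3 = F XOR F = F
w7 = NOT I2 = NOT F = T

w5 = F, w7 = T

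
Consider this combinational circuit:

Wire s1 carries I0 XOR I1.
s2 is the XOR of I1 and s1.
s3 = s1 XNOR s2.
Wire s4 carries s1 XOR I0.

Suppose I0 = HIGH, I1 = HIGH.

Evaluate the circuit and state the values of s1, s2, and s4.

s1 = I0 XOR I1 = HIGH XOR HIGH = LOW
s2 = I1 XOR s1 = HIGH XOR LOW = HIGH
s4 = s1 XOR I0 = LOW XOR HIGH = HIGH

s1 = LOW, s2 = HIGH, s4 = HIGH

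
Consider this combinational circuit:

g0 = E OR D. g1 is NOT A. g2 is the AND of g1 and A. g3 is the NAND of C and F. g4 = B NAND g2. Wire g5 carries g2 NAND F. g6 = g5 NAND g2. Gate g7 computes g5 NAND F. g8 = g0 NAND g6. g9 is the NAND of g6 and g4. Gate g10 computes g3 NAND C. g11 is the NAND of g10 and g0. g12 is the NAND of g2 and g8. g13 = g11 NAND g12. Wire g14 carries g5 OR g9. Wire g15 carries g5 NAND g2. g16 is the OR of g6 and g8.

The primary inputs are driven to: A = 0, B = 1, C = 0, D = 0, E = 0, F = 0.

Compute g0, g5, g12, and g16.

g0 = E OR D = 0 OR 0 = 0
g1 = NOT A = NOT 0 = 1
g2 = g1 AND A = 1 AND 0 = 0
g5 = g2 NAND F = 0 NAND 0 = 1
g6 = g5 NAND g2 = 1 NAND 0 = 1
g8 = g0 NAND g6 = 0 NAND 1 = 1
g12 = g2 NAND g8 = 0 NAND 1 = 1
g16 = g6 OR g8 = 1 OR 1 = 1

g0 = 0; g5 = 1; g12 = 1; g16 = 1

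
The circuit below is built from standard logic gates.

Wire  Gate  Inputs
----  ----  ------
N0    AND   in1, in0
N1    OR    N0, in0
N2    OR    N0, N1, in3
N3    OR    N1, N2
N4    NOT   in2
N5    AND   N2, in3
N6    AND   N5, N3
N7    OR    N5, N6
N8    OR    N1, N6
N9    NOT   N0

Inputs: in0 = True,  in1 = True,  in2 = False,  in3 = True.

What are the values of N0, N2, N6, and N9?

N0 = True, N2 = True, N6 = True, N9 = False

N0 = in1 AND in0 = True AND True = True
N1 = N0 OR in0 = True OR True = True
N2 = N0 OR N1 OR in3 = True OR True OR True = True
N3 = N1 OR N2 = True OR True = True
N5 = N2 AND in3 = True AND True = True
N6 = N5 AND N3 = True AND True = True
N9 = NOT N0 = NOT True = False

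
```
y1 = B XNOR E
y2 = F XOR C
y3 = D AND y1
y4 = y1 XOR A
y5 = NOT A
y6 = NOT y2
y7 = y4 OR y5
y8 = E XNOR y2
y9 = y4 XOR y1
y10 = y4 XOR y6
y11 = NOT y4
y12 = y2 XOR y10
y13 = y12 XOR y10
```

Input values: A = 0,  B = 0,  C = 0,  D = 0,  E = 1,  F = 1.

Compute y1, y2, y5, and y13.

y1 = 0, y2 = 1, y5 = 1, y13 = 1

y1 = B XNOR E = 0 XNOR 1 = 0
y2 = F XOR C = 1 XOR 0 = 1
y4 = y1 XOR A = 0 XOR 0 = 0
y5 = NOT A = NOT 0 = 1
y6 = NOT y2 = NOT 1 = 0
y10 = y4 XOR y6 = 0 XOR 0 = 0
y12 = y2 XOR y10 = 1 XOR 0 = 1
y13 = y12 XOR y10 = 1 XOR 0 = 1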